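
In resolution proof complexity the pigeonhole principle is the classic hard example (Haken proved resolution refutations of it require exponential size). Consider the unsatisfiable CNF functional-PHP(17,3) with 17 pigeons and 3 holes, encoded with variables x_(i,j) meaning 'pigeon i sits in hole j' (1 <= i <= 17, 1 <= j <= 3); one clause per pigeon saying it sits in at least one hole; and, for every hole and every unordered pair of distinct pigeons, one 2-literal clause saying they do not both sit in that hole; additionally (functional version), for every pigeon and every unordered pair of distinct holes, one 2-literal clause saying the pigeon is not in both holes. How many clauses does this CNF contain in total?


functional-PHP(17,3): 17 pigeons, 3 holes, 17*3 = 51 variables.
- pigeon clauses: one per pigeon -> 17 clauses
- hole clauses: 3 holes * C(17,2) = 3 * 136 -> 408 clauses
- functional clauses: 17 pigeons * C(3,2) = 17 * 3 -> 51 clauses
Total clauses = 17 + 408 + 51 = 476

476


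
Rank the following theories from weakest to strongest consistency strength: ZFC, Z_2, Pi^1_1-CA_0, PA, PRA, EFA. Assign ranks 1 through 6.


Ordering by consistency strength:
1. EFA
2. PRA
3. PA
4. Pi^1_1-CA_0
5. Z_2
6. ZFC


ZFC=6, Z_2=5, Pi^1_1-CA_0=4, PA=3, PRA=2, EFA=1


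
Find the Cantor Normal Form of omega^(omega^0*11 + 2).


omega^(omega^0*11 + 2):
omega^0 = 1, so the exponent is 11 + 2 = 13 (finite ordinal addition).
Result = omega^13, already a single CNF term.

omega^13


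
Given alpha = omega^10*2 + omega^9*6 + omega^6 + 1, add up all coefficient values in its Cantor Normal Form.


CNF: omega^10*2 + omega^9*6 + omega^6 + 1
Coefficients: 2 + 6 + 1 + 1 = 10

10


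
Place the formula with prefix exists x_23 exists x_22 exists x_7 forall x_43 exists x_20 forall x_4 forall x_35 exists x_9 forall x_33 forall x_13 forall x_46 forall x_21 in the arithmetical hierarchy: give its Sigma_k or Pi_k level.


Leading quantifier is exists, so the class is Sigma.
Number of quantifier blocks = alternations + 1 = 5 + 1 = 6.
Classification: Sigma_6

Sigma_6


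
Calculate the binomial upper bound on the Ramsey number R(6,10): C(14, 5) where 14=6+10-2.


R(6,10) <= C(6+10-2, 6-1) = C(14, 5)
C(14, 5) = 14! / (5! * 9!)
= 2002

2002


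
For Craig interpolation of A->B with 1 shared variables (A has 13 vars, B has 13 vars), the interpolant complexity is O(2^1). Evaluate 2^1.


Shared atoms = 1
Craig interpolant size bound = 2^1
= 2

2


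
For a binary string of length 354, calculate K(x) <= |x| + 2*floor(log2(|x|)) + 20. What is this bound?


floor(log2(354)) = 8
2 * 8 = 16
K(x) <= 354 + 16 + 20 = 390

390


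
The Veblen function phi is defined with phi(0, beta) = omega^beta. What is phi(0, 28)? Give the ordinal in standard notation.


phi(0, 28):
phi(0, beta) = omega^beta by definition.
phi(0, 28) = omega^28

omega^28


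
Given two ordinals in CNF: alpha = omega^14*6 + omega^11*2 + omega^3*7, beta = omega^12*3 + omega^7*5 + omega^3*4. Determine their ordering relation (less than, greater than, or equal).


Compare term by term from highest exponent:
alpha = omega^14*6 + omega^11*2 + omega^3*7
beta = omega^12*3 + omega^7*5 + omega^3*4
Term 1: alpha has omega^14*6, beta has omega^12*3
Term 2: alpha has omega^11*2, beta has omega^7*5
Term 3: alpha has omega^3*7, beta has omega^3*4
Result: alpha > beta

alpha > beta


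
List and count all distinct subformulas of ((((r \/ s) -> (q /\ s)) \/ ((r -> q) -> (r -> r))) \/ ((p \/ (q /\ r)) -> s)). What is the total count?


Formula: ((((r \/ s) -> (q /\ s)) \/ ((r -> q) -> (r -> r))) \/ ((p \/ (q /\ r)) -> s))
Subformulas found:
  1. q
  2. s
  3. r
  4. p
  5. (r -> q)
  6. (r -> r)
  7. (q /\ s)
  8. (r \/ s)
  9. (q /\ r)
  10. (p \/ (q /\ r))
  11. ((r \/ s) -> (q /\ s))
  12. ((p \/ (q /\ r)) -> s)
  13. ((r -> q) -> (r -> r))
  14. (((r \/ s) -> (q /\ s)) \/ ((r -> q) -> (r -> r)))
  15. ((((r \/ s) -> (q /\ s)) \/ ((r -> q) -> (r -> r))) \/ ((p \/ (q /\ r)) -> s))
Total distinct subformulas = 15

15


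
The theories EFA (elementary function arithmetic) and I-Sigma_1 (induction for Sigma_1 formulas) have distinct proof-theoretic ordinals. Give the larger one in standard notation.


Proof-theoretic ordinal of EFA (elementary function arithmetic): omega^3
Proof-theoretic ordinal of I-Sigma_1 (induction for Sigma_1 formulas): omega^omega
Comparing: omega^3 < omega^omega.
The larger ordinal is omega^omega (from I-Sigma_1 (induction for Sigma_1 formulas)).

omega^omega


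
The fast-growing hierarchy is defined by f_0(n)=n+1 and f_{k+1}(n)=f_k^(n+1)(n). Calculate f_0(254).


f_0(254) = 254 + 1 = 255

255


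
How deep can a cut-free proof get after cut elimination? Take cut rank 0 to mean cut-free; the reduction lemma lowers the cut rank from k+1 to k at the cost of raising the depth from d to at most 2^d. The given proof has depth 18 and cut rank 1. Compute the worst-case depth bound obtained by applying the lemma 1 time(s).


Each rank reduction sends depth d to at most 2^d; cut rank r needs r reductions.
2_0(18) = 18
2_1(18) = 2^18 = 262144
Cut-free depth bound = 262144

262144


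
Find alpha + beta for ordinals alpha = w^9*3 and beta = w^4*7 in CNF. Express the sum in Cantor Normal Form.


Ordinal addition w^9*3 + w^4*7:
Leading exponent of alpha (9) > leading exponent of beta (4).
Since alpha's term has higher exponent than beta's leading term,
the sum is simply alpha followed by beta.
Result = w^9*3 + w^4*7

w^9*3 + w^4*7


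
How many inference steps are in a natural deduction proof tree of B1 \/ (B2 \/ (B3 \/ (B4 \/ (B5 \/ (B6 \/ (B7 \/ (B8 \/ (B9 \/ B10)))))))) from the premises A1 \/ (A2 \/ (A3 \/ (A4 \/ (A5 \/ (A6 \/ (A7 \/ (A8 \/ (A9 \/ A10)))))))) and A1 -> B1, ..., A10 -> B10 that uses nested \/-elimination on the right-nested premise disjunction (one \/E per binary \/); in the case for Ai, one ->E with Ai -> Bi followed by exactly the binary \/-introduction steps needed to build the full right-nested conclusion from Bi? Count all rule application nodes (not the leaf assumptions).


Constructive dilemma with 10 branches, all disjunctions right-nested:
- \/E: the premise has 9 binary \/, each eliminated once: 9 nodes.
- ->E: one per case (Ai with Ai -> Bi gives Bi): 10 nodes.
- \/I: in case i < n, Bi needs 1 step to form Bi \/ (B(i+1) \/ ...) and then i-1 steps to prepend B(i-1), ..., B1, i.e. i steps; in case i = n, B10 needs 9 prepend steps.
  \/I total = (1 + 2 + ... + 9) + 9 = 45 + 9 = 54 nodes.
Total = 9 + 10 + 54 = 73

73


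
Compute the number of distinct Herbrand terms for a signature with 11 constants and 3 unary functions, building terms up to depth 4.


Herbrand terms by depth:
Depth 0: 11 constants
Depth 1: 33 new terms (running total: 44)
Depth 2: 99 new terms (running total: 143)
Depth 3: 297 new terms (running total: 440)
Depth 4: 891 new terms (running total: 1331)
Total distinct ground terms = 1331

1331


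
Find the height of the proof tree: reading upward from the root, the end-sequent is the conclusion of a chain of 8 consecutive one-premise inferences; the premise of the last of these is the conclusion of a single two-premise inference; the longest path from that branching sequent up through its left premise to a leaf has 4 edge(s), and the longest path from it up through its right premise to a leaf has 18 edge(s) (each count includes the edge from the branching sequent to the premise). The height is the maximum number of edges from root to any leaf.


Longest path through the left premise: 4 edges (measured from the branching sequent)
Longest path through the right premise: 18 edges
Height of the subtree rooted at the branching sequent: max(4, 18) = 18
The branching sequent sits 8 edges above the root (the chain of one-premise inferences), so height = 18 + 8 = 26

26


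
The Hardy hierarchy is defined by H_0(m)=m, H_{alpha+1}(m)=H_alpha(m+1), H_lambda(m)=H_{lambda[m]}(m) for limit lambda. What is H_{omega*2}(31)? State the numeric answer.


H_{omega*2}(31):
For the Hardy hierarchy, H_{omega*k}(n) = 2^k * n.
2^2 = 4.
4 * 31 = 124

124


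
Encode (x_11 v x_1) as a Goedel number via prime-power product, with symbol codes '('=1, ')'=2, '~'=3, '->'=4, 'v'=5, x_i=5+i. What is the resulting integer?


Formula: (x_11 v x_1)
Symbol codes: [1, 16, 5, 6, 2]
Primes: [2, 3, 5, 7, 11]
p_1^1 = 2^1 = 2
p_2^16 = 3^16 = 43046721
p_3^5 = 5^5 = 3125
p_4^6 = 7^6 = 117649
p_5^2 = 11^2 = 121
Product = 3829955282190056250

3829955282190056250


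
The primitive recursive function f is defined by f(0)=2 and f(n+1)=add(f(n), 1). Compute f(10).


f(0) = 2
f(1) = add(f(0), 1) = add(2, 1) = 3
f(2) = add(f(1), 1) = add(3, 1) = 4
f(3) = add(f(2), 1) = add(4, 1) = 5
f(4) = add(f(3), 1) = add(5, 1) = 6
f(5) = add(f(4), 1) = add(6, 1) = 7
f(6) = add(f(5), 1) = add(7, 1) = 8
f(7) = add(f(6), 1) = add(8, 1) = 9
f(8) = add(f(7), 1) = add(9, 1) = 10
f(9) = add(f(8), 1) = add(10, 1) = 11
f(10) = add(f(9), 1) = add(11, 1) = 12


12


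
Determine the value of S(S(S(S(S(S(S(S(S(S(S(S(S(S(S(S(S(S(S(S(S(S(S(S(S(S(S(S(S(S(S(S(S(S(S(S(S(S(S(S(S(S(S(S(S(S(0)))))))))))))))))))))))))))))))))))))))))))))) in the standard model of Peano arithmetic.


Counting successors applied to 0:
46 applications of S to 0 = 46

46


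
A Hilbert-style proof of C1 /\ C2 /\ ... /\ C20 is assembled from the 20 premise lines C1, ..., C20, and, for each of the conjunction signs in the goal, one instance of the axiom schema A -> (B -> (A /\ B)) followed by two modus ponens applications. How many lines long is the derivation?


Conjoining 20 premises:
- 20 premise lines
- the goal has 19 conjunction signs; each costs 1 axiom instance + 2 MP = 3 lines: 3 * 19 = 57
Total = 20 + 57 = 77 lines.

77


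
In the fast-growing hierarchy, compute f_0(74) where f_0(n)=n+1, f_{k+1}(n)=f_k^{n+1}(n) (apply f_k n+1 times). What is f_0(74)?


f_0(74) = 74 + 1 = 75

75


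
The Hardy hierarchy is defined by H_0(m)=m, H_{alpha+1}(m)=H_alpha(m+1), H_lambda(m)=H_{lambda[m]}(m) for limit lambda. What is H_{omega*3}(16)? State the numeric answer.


H_{omega*3}(16):
For the Hardy hierarchy, H_{omega*k}(n) = 2^k * n.
2^3 = 8.
8 * 16 = 128

128


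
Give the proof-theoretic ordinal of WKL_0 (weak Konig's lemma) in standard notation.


The proof-theoretic ordinal of WKL_0 (weak Konig's lemma) is a standard result in ordinal analysis.
This ordinal is the supremum of order types of primitive recursive well-orderings
that the theory can prove to be well-ordered.
For WKL_0 (weak Konig's lemma), the proof-theoretic ordinal is omega^omega.

omega^omega


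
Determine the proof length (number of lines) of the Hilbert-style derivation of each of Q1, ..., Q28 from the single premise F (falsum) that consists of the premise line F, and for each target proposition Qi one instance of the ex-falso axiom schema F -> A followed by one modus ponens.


Ex falso, line by line:
- 1 premise line (F)
- 28 targets, each needing 1 axiom instance (F -> Qi) + 1 MP = 2 lines: 2 * 28 = 56
Total = 1 + 56 = 57 lines.

57


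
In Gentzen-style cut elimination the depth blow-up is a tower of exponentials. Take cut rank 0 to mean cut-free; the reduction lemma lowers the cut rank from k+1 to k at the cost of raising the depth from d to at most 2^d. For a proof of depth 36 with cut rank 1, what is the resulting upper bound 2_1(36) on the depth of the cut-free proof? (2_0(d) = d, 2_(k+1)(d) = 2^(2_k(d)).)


Each rank reduction sends depth d to at most 2^d; cut rank r needs r reductions.
2_0(36) = 36
2_1(36) = 2^36 = 68719476736
Cut-free depth bound = 68719476736

68719476736


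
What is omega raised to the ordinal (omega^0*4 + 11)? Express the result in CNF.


omega^(omega^0*4 + 11):
omega^0 = 1, so the exponent is 4 + 11 = 15 (finite ordinal addition).
Result = omega^15, already a single CNF term.

omega^15


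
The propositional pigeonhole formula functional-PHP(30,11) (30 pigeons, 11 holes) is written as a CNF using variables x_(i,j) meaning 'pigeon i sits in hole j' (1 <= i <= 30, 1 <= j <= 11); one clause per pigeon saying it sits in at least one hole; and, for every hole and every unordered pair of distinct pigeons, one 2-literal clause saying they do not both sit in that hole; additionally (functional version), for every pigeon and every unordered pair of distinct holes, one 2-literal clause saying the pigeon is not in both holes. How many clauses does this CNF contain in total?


functional-PHP(30,11): 30 pigeons, 11 holes, 30*11 = 330 variables.
- pigeon clauses: one per pigeon -> 30 clauses
- hole clauses: 11 holes * C(30,2) = 11 * 435 -> 4785 clauses
- functional clauses: 30 pigeons * C(11,2) = 30 * 55 -> 1650 clauses
Total clauses = 30 + 4785 + 1650 = 6465

6465


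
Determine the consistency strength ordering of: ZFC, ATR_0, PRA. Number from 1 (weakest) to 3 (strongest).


Ordering by consistency strength:
1. PRA
2. ATR_0
3. ZFC


ZFC=3, ATR_0=2, PRA=1


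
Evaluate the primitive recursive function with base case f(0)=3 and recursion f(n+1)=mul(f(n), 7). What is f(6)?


f(0) = 3
f(1) = mul(f(0), 7) = mul(3, 7) = 21
f(2) = mul(f(1), 7) = mul(21, 7) = 147
f(3) = mul(f(2), 7) = mul(147, 7) = 1029
f(4) = mul(f(3), 7) = mul(1029, 7) = 7203
f(5) = mul(f(4), 7) = mul(7203, 7) = 50421
f(6) = mul(f(5), 7) = mul(50421, 7) = 352947


352947


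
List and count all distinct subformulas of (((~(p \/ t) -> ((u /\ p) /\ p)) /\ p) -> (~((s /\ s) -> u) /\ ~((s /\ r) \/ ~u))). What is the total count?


Formula: (((~(p \/ t) -> ((u /\ p) /\ p)) /\ p) -> (~((s /\ s) -> u) /\ ~((s /\ r) \/ ~u)))
Subformulas found:
  1. r
  2. u
  3. s
  4. t
  5. p
  6. ~u
  7. (s /\ s)
  8. (u /\ p)
  9. (p \/ t)
  10. (s /\ r)
  11. ~(p \/ t)
  12. ((u /\ p) /\ p)
  13. ((s /\ s) -> u)
  14. ~((s /\ s) -> u)
  15. ((s /\ r) \/ ~u)
  16. ~((s /\ r) \/ ~u)
  17. (~(p \/ t) -> ((u /\ p) /\ p))
  18. ((~(p \/ t) -> ((u /\ p) /\ p)) /\ p)
  19. (~((s /\ s) -> u) /\ ~((s /\ r) \/ ~u))
  20. (((~(p \/ t) -> ((u /\ p) /\ p)) /\ p) -> (~((s /\ s) -> u) /\ ~((s /\ r) \/ ~u)))
Total distinct subformulas = 20

20


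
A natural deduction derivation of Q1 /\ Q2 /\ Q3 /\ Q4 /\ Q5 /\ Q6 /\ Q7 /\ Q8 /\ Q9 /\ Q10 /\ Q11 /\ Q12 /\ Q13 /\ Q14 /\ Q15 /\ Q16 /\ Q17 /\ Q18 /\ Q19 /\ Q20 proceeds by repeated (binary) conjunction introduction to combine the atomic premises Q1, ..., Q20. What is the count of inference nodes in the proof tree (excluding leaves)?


The target conjunction has 20 conjuncts, i.e. 19 binary /\ connectives.
Each conjunction-intro joins two pieces, so 20 atoms require 20-1 = 19 applications.
Total inference nodes = 19

19


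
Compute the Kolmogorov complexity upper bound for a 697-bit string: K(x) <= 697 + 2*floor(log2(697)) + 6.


floor(log2(697)) = 9
2 * 9 = 18
K(x) <= 697 + 18 + 6 = 721

721


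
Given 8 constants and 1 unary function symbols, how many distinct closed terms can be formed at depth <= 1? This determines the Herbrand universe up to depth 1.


Herbrand terms by depth:
Depth 0: 8 constants
Depth 1: 8 new terms (running total: 16)
Total distinct ground terms = 16

16


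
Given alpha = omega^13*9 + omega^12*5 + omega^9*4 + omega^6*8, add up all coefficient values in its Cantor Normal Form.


CNF: omega^13*9 + omega^12*5 + omega^9*4 + omega^6*8
Coefficients: 9 + 5 + 4 + 8 = 26

26


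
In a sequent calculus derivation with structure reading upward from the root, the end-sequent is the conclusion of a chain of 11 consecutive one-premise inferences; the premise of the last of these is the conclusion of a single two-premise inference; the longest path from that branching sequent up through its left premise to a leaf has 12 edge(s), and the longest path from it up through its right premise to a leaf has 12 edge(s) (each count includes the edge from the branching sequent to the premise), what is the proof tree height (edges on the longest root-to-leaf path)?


Longest path through the left premise: 12 edges (measured from the branching sequent)
Longest path through the right premise: 12 edges
Height of the subtree rooted at the branching sequent: max(12, 12) = 12
The branching sequent sits 11 edges above the root (the chain of one-premise inferences), so height = 12 + 11 = 23

23


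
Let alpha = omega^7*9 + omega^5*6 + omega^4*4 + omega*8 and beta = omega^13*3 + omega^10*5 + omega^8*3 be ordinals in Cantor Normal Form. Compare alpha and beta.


Compare term by term from highest exponent:
alpha = omega^7*9 + omega^5*6 + omega^4*4 + omega*8
beta = omega^13*3 + omega^10*5 + omega^8*3
Term 1: alpha has omega^7*9, beta has omega^13*3
Term 2: alpha has omega^5*6, beta has omega^10*5
Term 3: alpha has omega^4*4, beta has omega^8*3
Term 4: alpha has omega^1*8, beta has omega^0*0
Result: alpha < beta

alpha < beta


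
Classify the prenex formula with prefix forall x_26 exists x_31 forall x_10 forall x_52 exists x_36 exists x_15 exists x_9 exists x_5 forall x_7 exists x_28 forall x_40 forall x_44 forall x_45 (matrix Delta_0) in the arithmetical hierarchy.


Leading quantifier is forall, so the class is Pi.
Number of quantifier blocks = alternations + 1 = 6 + 1 = 7.
Classification: Pi_7

Pi_7


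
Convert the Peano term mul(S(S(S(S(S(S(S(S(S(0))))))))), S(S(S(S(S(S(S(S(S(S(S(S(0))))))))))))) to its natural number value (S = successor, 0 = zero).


mul(S^9(0), S^12(0)):
S^9(0) = 9
S^12(0) = 12
9 * 12 = 108

108


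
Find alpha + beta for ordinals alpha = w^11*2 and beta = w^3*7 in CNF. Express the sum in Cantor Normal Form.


Ordinal addition w^11*2 + w^3*7:
Leading exponent of alpha (11) > leading exponent of beta (3).
Since alpha's term has higher exponent than beta's leading term,
the sum is simply alpha followed by beta.
Result = w^11*2 + w^3*7

w^11*2 + w^3*7


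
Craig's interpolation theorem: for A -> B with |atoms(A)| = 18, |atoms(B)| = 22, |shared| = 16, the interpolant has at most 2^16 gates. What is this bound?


Shared atoms = 16
Craig interpolant size bound = 2^16
= 65536

65536


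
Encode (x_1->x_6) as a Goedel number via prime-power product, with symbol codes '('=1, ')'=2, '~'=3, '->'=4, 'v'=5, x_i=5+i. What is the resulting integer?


Formula: (x_1->x_6)
Symbol codes: [1, 6, 4, 11, 2]
Primes: [2, 3, 5, 7, 11]
p_1^1 = 2^1 = 2
p_2^6 = 3^6 = 729
p_3^4 = 5^4 = 625
p_4^11 = 7^11 = 1977326743
p_5^2 = 11^2 = 121
Product = 218022518341608750

218022518341608750


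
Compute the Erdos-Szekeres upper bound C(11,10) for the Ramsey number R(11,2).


R(11,2) <= C(11+2-2, 11-1) = C(11, 10)
C(11, 10) = 11! / (10! * 1!)
= 11

11


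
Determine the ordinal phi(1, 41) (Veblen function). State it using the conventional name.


phi(1, 41):
phi(1, beta) = epsilon_beta (the beta-th epsilon number).
phi(1, 41) = epsilon_41

epsilon_41


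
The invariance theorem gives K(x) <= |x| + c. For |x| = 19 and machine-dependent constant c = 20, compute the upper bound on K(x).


K(x) <= |x| + c = 19 + 20 = 39

39


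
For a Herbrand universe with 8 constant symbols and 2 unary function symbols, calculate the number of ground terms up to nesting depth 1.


Herbrand terms by depth:
Depth 0: 8 constants
Depth 1: 16 new terms (running total: 24)
Total distinct ground terms = 24

24


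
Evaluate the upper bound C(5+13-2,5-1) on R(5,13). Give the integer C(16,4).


R(5,13) <= C(5+13-2, 5-1) = C(16, 4)
C(16, 4) = 16! / (4! * 12!)
= 1820

1820


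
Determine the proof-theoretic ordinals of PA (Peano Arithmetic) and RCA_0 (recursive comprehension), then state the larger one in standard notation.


Proof-theoretic ordinal of PA (Peano Arithmetic): epsilon_0
Proof-theoretic ordinal of RCA_0 (recursive comprehension): omega^omega
Comparing: omega^omega < epsilon_0.
The larger ordinal is epsilon_0 (from PA (Peano Arithmetic)).

epsilon_0


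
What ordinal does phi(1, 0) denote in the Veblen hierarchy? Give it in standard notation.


phi(1, 0):
phi(1, beta) = epsilon_beta (the beta-th epsilon number).
phi(1, 0) = epsilon_0

epsilon_0


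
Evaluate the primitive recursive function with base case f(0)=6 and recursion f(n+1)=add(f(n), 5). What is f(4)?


f(0) = 6
f(1) = add(f(0), 5) = add(6, 5) = 11
f(2) = add(f(1), 5) = add(11, 5) = 16
f(3) = add(f(2), 5) = add(16, 5) = 21
f(4) = add(f(3), 5) = add(21, 5) = 26


26


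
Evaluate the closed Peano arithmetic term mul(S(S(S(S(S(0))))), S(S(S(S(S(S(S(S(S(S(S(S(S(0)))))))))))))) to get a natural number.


mul(S^5(0), S^13(0)):
S^5(0) = 5
S^13(0) = 13
5 * 13 = 65

65


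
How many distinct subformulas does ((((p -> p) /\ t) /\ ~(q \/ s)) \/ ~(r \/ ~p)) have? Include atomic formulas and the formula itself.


Formula: ((((p -> p) /\ t) /\ ~(q \/ s)) \/ ~(r \/ ~p))
Subformulas found:
  1. q
  2. s
  3. r
  4. t
  5. p
  6. ~p
  7. (p -> p)
  8. (q \/ s)
  9. ~(q \/ s)
  10. (r \/ ~p)
  11. ~(r \/ ~p)
  12. ((p -> p) /\ t)
  13. (((p -> p) /\ t) /\ ~(q \/ s))
  14. ((((p -> p) /\ t) /\ ~(q \/ s)) \/ ~(r \/ ~p))
Total distinct subformulas = 14

14


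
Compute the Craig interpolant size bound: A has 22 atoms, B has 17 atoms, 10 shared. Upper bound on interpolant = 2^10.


Shared atoms = 10
Craig interpolant size bound = 2^10
= 1024

1024


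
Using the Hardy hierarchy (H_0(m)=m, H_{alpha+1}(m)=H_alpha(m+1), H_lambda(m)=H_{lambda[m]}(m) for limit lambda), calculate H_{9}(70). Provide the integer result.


H_9(70):
For finite ordinals k, H_k(n) = n + k (each successor step adds 1).
H_9(70) = 70 + 9 = 79

79


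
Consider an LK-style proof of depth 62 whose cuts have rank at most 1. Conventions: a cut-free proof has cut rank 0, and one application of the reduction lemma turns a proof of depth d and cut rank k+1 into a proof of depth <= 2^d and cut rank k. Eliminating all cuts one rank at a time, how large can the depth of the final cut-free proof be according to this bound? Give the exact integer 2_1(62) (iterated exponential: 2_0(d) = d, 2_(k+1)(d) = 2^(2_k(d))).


Each rank reduction sends depth d to at most 2^d; cut rank r needs r reductions.
2_0(62) = 62
2_1(62) = 2^62 = 4611686018427387904
Cut-free depth bound = 4611686018427387904

4611686018427387904


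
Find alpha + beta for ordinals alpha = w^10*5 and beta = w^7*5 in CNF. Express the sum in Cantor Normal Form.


Ordinal addition w^10*5 + w^7*5:
Leading exponent of alpha (10) > leading exponent of beta (7).
Since alpha's term has higher exponent than beta's leading term,
the sum is simply alpha followed by beta.
Result = w^10*5 + w^7*5

w^10*5 + w^7*5


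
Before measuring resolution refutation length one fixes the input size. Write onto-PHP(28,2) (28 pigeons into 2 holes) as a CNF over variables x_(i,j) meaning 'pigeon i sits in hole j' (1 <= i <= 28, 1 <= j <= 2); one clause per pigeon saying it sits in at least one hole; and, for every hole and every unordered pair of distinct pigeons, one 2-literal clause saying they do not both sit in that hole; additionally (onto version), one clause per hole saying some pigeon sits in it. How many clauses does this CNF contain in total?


onto-PHP(28,2): 28 pigeons, 2 holes, 28*2 = 56 variables.
- pigeon clauses: one per pigeon -> 28 clauses
- hole clauses: 2 holes * C(28,2) = 2 * 378 -> 756 clauses
- onto clauses: one per hole -> 2 clauses
Total clauses = 28 + 756 + 2 = 786

786


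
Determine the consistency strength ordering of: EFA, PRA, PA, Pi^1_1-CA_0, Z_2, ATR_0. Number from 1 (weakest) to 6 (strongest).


Ordering by consistency strength:
1. EFA
2. PRA
3. PA
4. ATR_0
5. Pi^1_1-CA_0
6. Z_2


EFA=1, PRA=2, PA=3, Pi^1_1-CA_0=5, Z_2=6, ATR_0=4


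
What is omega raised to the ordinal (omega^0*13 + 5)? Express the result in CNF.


omega^(omega^0*13 + 5):
omega^0 = 1, so the exponent is 13 + 5 = 18 (finite ordinal addition).
Result = omega^18, already a single CNF term.

omega^18


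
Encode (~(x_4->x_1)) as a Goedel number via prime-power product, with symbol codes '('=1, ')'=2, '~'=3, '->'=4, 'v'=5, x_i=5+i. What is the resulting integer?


Formula: (~(x_4->x_1))
Symbol codes: [1, 3, 1, 9, 4, 6, 2, 2]
Primes: [2, 3, 5, 7, 11, 13, 17, 19]
p_1^1 = 2^1 = 2
p_2^3 = 3^3 = 27
p_3^1 = 5^1 = 5
p_4^9 = 7^9 = 40353607
p_5^4 = 11^4 = 14641
p_6^6 = 13^6 = 4826809
p_7^2 = 17^2 = 289
p_8^2 = 19^2 = 361
Product = 80330787307053805053421890

80330787307053805053421890


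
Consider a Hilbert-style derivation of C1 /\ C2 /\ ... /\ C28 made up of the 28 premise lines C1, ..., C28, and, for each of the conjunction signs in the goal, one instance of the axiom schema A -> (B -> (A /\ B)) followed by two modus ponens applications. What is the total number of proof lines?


Conjoining 28 premises:
- 28 premise lines
- the goal has 27 conjunction signs; each costs 1 axiom instance + 2 MP = 3 lines: 3 * 27 = 81
Total = 28 + 81 = 109 lines.

109


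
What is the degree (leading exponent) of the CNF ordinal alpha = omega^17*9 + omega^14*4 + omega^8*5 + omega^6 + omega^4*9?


CNF: omega^17*9 + omega^14*4 + omega^8*5 + omega^6 + omega^4*9
The leading term is omega^17*9, which has exponent 17.

17


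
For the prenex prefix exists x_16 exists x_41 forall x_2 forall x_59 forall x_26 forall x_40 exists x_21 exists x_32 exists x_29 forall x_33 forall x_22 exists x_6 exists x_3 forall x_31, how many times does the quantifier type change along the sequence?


Walk the prefix and count type changes:
  position 1: exists -> exists
  position 2: exists -> forall <-- alternation
  position 3: forall -> forall
  position 4: forall -> forall
  position 5: forall -> forall
  position 6: forall -> exists <-- alternation
  position 7: exists -> exists
  position 8: exists -> exists
  position 9: exists -> forall <-- alternation
  position 10: forall -> forall
  position 11: forall -> exists <-- alternation
  position 12: exists -> exists
  position 13: exists -> forall <-- alternation
Total alternations = 5

5


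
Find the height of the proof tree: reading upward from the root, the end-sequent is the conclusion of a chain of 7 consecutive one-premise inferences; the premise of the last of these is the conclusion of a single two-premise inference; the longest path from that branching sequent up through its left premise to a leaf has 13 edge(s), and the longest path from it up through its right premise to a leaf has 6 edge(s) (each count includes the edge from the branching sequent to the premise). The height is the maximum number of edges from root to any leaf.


Longest path through the left premise: 13 edges (measured from the branching sequent)
Longest path through the right premise: 6 edges
Height of the subtree rooted at the branching sequent: max(13, 6) = 13
The branching sequent sits 7 edges above the root (the chain of one-premise inferences), so height = 13 + 7 = 20

20


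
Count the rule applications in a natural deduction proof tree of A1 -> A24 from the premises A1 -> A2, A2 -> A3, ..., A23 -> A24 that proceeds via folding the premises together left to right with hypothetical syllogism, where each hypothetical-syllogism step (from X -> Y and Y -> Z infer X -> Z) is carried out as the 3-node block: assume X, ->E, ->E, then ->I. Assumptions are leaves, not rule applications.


There are 23 premises in the chain. The first HS step combines premises 1 and 2; each further premise needs one more HS step.
So 23 premises require 23 - 1 = 22 hypothetical-syllogism steps.
Each HS step uses 3 inference nodes (->E, ->E, ->I).
22 * 3 = 66 total inference nodes.

66


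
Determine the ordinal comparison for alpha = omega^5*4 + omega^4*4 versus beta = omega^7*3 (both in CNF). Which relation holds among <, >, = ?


Compare term by term from highest exponent:
alpha = omega^5*4 + omega^4*4
beta = omega^7*3
Term 1: alpha has omega^5*4, beta has omega^7*3
Term 2: alpha has omega^4*4, beta has omega^0*0
Result: alpha < beta

alpha < beta


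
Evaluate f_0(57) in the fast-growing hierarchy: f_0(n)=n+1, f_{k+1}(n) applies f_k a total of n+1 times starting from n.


f_0(57) = 57 + 1 = 58

58


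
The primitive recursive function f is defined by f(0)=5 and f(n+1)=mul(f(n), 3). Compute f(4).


f(0) = 5
f(1) = mul(f(0), 3) = mul(5, 3) = 15
f(2) = mul(f(1), 3) = mul(15, 3) = 45
f(3) = mul(f(2), 3) = mul(45, 3) = 135
f(4) = mul(f(3), 3) = mul(135, 3) = 405


405


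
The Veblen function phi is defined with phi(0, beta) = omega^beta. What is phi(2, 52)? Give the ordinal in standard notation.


phi(2, 52):
phi(2, beta) = zeta_beta (the beta-th zeta number, fixed point of epsilon).
phi(2, 52) = zeta_52

zeta_52


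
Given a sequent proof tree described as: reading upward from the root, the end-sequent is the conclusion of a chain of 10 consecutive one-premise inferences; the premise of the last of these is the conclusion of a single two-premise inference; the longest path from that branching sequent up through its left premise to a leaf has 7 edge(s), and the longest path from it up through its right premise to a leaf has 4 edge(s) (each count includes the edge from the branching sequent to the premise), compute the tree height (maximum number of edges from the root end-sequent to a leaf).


Longest path through the left premise: 7 edges (measured from the branching sequent)
Longest path through the right premise: 4 edges
Height of the subtree rooted at the branching sequent: max(7, 4) = 7
The branching sequent sits 10 edges above the root (the chain of one-premise inferences), so height = 7 + 10 = 17

17


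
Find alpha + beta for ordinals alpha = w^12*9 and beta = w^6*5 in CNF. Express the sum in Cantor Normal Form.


Ordinal addition w^12*9 + w^6*5:
Leading exponent of alpha (12) > leading exponent of beta (6).
Since alpha's term has higher exponent than beta's leading term,
the sum is simply alpha followed by beta.
Result = w^12*9 + w^6*5

w^12*9 + w^6*5


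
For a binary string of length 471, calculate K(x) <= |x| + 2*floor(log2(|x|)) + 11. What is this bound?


floor(log2(471)) = 8
2 * 8 = 16
K(x) <= 471 + 16 + 11 = 498

498


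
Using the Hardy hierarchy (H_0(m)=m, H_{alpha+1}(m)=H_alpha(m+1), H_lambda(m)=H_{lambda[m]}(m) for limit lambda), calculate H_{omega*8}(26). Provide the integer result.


H_{omega*8}(26):
For the Hardy hierarchy, H_{omega*k}(n) = 2^k * n.
2^8 = 256.
256 * 26 = 6656

6656


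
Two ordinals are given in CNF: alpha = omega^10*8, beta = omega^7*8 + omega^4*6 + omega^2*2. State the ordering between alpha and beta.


Compare term by term from highest exponent:
alpha = omega^10*8
beta = omega^7*8 + omega^4*6 + omega^2*2
Term 1: alpha has omega^10*8, beta has omega^7*8
Term 2: alpha has omega^0*0, beta has omega^4*6
Term 3: alpha has omega^0*0, beta has omega^2*2
Result: alpha > beta

alpha > beta


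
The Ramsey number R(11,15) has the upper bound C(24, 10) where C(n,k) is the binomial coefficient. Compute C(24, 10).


R(11,15) <= C(11+15-2, 11-1) = C(24, 10)
C(24, 10) = 24! / (10! * 14!)
= 1961256

1961256


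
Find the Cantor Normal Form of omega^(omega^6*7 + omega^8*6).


omega^(omega^6*7 + omega^8*6):
In ordinal addition a term is absorbed by a following term of strictly larger exponent: 6 < 8, so omega^6*7 + omega^8*6 = omega^8*6.
omega raised to a CNF ordinal is a single CNF term: Result = omega^(omega^8*6)

omega^(omega^8*6)


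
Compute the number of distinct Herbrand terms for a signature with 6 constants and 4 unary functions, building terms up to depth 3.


Herbrand terms by depth:
Depth 0: 6 constants
Depth 1: 24 new terms (running total: 30)
Depth 2: 96 new terms (running total: 126)
Depth 3: 384 new terms (running total: 510)
Total distinct ground terms = 510

510


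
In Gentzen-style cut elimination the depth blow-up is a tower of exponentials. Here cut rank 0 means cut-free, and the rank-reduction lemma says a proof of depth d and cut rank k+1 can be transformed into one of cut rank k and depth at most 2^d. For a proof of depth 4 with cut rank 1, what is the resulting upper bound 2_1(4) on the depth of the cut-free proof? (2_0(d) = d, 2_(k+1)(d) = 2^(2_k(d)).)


Each rank reduction sends depth d to at most 2^d; cut rank r needs r reductions.
2_0(4) = 4
2_1(4) = 2^4 = 16
Cut-free depth bound = 16

16


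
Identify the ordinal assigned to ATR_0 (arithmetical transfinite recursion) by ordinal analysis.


The proof-theoretic ordinal of ATR_0 (arithmetical transfinite recursion) is a standard result in ordinal analysis.
This ordinal is the supremum of order types of primitive recursive well-orderings
that the theory can prove to be well-ordered.
For ATR_0 (arithmetical transfinite recursion), the proof-theoretic ordinal is Gamma_0.

Gamma_0


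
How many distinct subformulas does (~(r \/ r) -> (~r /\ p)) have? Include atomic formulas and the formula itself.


Formula: (~(r \/ r) -> (~r /\ p))
Subformulas found:
  1. r
  2. p
  3. ~r
  4. (r \/ r)
  5. ~(r \/ r)
  6. (~r /\ p)
  7. (~(r \/ r) -> (~r /\ p))
Total distinct subformulas = 7

7


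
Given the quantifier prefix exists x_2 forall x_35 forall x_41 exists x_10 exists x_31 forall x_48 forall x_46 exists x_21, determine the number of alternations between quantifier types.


Walk the prefix and count type changes:
  position 1: exists -> forall <-- alternation
  position 2: forall -> forall
  position 3: forall -> exists <-- alternation
  position 4: exists -> exists
  position 5: exists -> forall <-- alternation
  position 6: forall -> forall
  position 7: forall -> exists <-- alternation
Total alternations = 4

4


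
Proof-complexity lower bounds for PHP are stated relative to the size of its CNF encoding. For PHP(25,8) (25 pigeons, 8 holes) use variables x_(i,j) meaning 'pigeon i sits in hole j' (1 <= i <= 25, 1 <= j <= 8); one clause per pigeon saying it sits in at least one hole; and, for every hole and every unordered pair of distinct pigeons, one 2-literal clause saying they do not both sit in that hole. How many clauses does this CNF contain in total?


PHP(25,8): 25 pigeons, 8 holes, 25*8 = 200 variables.
- pigeon clauses: one per pigeon -> 25 clauses
- hole clauses: 8 holes * C(25,2) = 8 * 300 -> 2400 clauses
Total clauses = 25 + 2400 = 2425

2425


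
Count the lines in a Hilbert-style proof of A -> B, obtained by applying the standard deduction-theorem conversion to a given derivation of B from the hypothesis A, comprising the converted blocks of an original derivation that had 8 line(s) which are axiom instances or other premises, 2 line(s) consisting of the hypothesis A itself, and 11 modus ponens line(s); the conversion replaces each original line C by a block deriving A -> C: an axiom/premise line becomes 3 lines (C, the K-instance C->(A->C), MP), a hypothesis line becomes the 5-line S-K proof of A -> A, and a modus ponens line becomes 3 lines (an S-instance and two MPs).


Deduction-theorem conversion, block by block:
- 8 axiom/premise lines -> 3 lines each = 24
- 2 hypothesis lines -> 5 lines each (identity proof A->A) = 10
- 11 MP lines -> 3 lines each (S-instance, MP, MP) = 33
Total = 24 + 10 + 33 = 67 lines.

67


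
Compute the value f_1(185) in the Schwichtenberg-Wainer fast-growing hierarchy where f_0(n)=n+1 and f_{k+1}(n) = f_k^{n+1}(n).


f_1(185) = f_0^186(185)
f_0 adds 1 each time, applied 186 times.
f_1(185) = 185 + 186 = 371

371


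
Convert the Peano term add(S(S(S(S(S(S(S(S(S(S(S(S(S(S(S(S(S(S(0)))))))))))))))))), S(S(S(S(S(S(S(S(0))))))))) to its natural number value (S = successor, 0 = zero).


add(S^18(0), S^8(0)):
S^18(0) = 18
S^8(0) = 8
18 + 8 = 26

26


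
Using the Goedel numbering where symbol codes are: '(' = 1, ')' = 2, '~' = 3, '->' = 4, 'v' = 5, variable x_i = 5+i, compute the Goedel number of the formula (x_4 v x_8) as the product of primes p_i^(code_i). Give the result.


Formula: (x_4 v x_8)
Symbol codes: [1, 9, 5, 13, 2]
Primes: [2, 3, 5, 7, 11]
p_1^1 = 2^1 = 2
p_2^9 = 3^9 = 19683
p_3^5 = 5^5 = 3125
p_4^13 = 7^13 = 96889010407
p_5^2 = 11^2 = 121
Product = 1442218958829741881250

1442218958829741881250


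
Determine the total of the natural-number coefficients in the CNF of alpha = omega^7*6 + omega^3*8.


CNF: omega^7*6 + omega^3*8
Coefficients: 6 + 8 = 14

14


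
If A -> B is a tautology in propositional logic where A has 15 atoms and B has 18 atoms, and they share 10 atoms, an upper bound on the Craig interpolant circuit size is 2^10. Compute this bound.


Shared atoms = 10
Craig interpolant size bound = 2^10
= 1024

1024


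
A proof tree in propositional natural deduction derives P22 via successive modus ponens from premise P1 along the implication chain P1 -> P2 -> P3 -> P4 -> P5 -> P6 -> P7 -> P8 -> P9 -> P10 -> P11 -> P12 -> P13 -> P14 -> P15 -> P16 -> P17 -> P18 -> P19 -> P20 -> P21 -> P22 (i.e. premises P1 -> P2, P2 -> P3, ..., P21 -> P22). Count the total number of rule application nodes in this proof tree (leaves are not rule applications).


We have a chain: P1 -> P2 -> P3 -> P4 -> P5 -> P6 -> P7 -> P8 -> P9 -> P10 -> P11 -> P12 -> P13 -> P14 -> P15 -> P16 -> P17 -> P18 -> P19 -> P20 -> P21 -> P22.
Each modus ponens application produces the next variable.
The chain has 22 propositions, so 22-1 = 21 modus ponens steps.
Total inference nodes = 21

21


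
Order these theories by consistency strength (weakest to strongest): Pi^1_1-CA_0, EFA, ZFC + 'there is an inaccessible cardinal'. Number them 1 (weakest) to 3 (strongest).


Ordering by consistency strength:
1. EFA
2. Pi^1_1-CA_0
3. ZFC + 'there is an inaccessible cardinal'


Pi^1_1-CA_0=2, EFA=1, ZFC + 'there is an inaccessible cardinal'=3


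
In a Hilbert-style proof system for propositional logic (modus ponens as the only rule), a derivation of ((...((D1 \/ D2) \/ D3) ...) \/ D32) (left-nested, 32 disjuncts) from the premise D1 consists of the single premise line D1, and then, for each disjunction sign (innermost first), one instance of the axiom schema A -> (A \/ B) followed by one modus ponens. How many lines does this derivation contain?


Building the left-nested 32-ary disjunction from D1:
- 1 premise line (D1)
- 32 disjuncts means 31 disjunction signs; each needs 1 axiom instance + 1 MP = 2 lines: 2 * 31 = 62
Total = 1 + 62 = 63 lines.

63


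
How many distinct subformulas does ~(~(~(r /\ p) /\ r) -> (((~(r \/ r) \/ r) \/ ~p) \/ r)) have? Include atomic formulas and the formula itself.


Formula: ~(~(~(r /\ p) /\ r) -> (((~(r \/ r) \/ r) \/ ~p) \/ r))
Subformulas found:
  1. r
  2. p
  3. ~p
  4. (r \/ r)
  5. (r /\ p)
  6. ~(r /\ p)
  7. ~(r \/ r)
  8. (~(r \/ r) \/ r)
  9. (~(r /\ p) /\ r)
  10. ~(~(r /\ p) /\ r)
  11. ((~(r \/ r) \/ r) \/ ~p)
  12. (((~(r \/ r) \/ r) \/ ~p) \/ r)
  13. (~(~(r /\ p) /\ r) -> (((~(r \/ r) \/ r) \/ ~p) \/ r))
  14. ~(~(~(r /\ p) /\ r) -> (((~(r \/ r) \/ r) \/ ~p) \/ r))
Total distinct subformulas = 14

14


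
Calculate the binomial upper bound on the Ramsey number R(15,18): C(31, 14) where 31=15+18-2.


R(15,18) <= C(15+18-2, 15-1) = C(31, 14)
C(31, 14) = 31! / (14! * 17!)
= 265182525

265182525


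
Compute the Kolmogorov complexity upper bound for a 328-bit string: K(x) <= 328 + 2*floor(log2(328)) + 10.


floor(log2(328)) = 8
2 * 8 = 16
K(x) <= 328 + 16 + 10 = 354

354


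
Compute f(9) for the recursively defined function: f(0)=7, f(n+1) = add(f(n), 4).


f(0) = 7
f(1) = add(f(0), 4) = add(7, 4) = 11
f(2) = add(f(1), 4) = add(11, 4) = 15
f(3) = add(f(2), 4) = add(15, 4) = 19
f(4) = add(f(3), 4) = add(19, 4) = 23
f(5) = add(f(4), 4) = add(23, 4) = 27
f(6) = add(f(5), 4) = add(27, 4) = 31
f(7) = add(f(6), 4) = add(31, 4) = 35
f(8) = add(f(7), 4) = add(35, 4) = 39
f(9) = add(f(8), 4) = add(39, 4) = 43


43


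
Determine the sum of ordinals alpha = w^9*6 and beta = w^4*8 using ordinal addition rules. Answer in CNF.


Ordinal addition w^9*6 + w^4*8:
Leading exponent of alpha (9) > leading exponent of beta (4).
Since alpha's term has higher exponent than beta's leading term,
the sum is simply alpha followed by beta.
Result = w^9*6 + w^4*8

w^9*6 + w^4*8


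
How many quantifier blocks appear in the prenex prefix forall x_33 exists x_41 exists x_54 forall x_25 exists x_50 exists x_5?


Alternations = 3.
Blocks = alternations + 1 = 4

4
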